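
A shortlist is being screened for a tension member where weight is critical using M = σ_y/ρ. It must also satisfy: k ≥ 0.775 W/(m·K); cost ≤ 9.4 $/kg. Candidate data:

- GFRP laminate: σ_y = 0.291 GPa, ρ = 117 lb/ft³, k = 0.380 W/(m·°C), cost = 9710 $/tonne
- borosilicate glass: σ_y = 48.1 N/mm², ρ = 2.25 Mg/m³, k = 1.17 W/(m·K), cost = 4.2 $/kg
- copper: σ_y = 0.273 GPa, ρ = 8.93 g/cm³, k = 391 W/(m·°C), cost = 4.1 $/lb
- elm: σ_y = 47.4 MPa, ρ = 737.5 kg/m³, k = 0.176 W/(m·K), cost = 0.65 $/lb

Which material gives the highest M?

Screen on constraints: k ≥ 0.775 W/(m·K); cost ≤ 9.4 $/kg. Survivors: borosilicate glass, copper.
Normalizing units and computing the index:
  borosilicate glass: σ_y = 48.10 MPa, ρ = 2250 kg/m³
  copper: σ_y = 273.0 MPa, ρ = 8930 kg/m³
  copper: M = 30.6 kN·m/kg
  borosilicate glass: M = 21.4 kN·m/kg
The maximum is for copper.

copper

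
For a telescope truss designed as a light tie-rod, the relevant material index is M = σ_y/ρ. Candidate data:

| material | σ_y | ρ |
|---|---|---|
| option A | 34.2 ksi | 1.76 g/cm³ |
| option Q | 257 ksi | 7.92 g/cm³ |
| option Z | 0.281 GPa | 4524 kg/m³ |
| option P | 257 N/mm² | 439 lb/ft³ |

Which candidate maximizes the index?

Putting every candidate on a common basis:
  option A: σ_y = 235.8 MPa, ρ = 1760 kg/m³
  option Q: σ_y = 1772 MPa, ρ = 7920 kg/m³
  option Z: σ_y = 281.0 MPa, ρ = 4524 kg/m³
  option P: σ_y = 257.0 MPa, ρ = 7032 kg/m³
  option Q: M = 224 kN·m/kg
  option A: M = 134 kN·m/kg
  option Z: M = 62.1 kN·m/kg
  option P: M = 36.5 kN·m/kg
Option Q ranks first.

option Q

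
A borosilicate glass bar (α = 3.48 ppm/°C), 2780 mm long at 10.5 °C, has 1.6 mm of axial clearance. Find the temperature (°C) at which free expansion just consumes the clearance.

176 °C

α·L₀·ΔT = 1.6 mm ⇒ ΔT = 1.6 / (3.48×10⁻⁶ × 2780.0) = 165.4 K.
T = 10.5 + 165.4 = 175.9 °C.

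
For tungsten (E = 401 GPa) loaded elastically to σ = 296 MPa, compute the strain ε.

ε = σ/E = 296 / 401000 = 7.38×10⁻⁴.

7.38×10⁻⁴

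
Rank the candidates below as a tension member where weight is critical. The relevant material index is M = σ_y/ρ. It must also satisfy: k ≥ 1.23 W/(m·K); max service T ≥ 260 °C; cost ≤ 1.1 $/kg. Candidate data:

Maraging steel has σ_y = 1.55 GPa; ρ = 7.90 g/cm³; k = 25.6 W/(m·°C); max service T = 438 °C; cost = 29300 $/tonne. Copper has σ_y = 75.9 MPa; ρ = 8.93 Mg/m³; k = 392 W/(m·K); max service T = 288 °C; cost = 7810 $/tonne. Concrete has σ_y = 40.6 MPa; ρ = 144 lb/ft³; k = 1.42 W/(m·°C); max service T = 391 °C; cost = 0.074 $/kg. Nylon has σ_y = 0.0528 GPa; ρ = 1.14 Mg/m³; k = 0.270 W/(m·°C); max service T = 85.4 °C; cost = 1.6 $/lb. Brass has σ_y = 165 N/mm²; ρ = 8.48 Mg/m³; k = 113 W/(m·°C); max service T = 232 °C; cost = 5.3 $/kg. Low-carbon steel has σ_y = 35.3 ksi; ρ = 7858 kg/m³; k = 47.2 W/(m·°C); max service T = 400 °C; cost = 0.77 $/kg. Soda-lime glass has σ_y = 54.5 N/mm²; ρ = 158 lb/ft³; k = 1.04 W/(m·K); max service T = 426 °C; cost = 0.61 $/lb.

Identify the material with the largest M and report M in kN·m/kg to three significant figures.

Screen on constraints: k ≥ 1.23 W/(m·K); max service T ≥ 260 °C; cost ≤ 1.1 $/kg. Survivors: concrete, low-carbon steel.
Normalizing units and computing the index:
  concrete: σ_y = 40.60 MPa, ρ = 2307 kg/m³
  low-carbon steel: σ_y = 243.4 MPa, ρ = 7858 kg/m³
  low-carbon steel: M = 31.0 kN·m/kg
  concrete: M = 17.6 kN·m/kg
Low-carbon steel has the largest M.

low-carbon steel, M = 31.0 kN·m/kg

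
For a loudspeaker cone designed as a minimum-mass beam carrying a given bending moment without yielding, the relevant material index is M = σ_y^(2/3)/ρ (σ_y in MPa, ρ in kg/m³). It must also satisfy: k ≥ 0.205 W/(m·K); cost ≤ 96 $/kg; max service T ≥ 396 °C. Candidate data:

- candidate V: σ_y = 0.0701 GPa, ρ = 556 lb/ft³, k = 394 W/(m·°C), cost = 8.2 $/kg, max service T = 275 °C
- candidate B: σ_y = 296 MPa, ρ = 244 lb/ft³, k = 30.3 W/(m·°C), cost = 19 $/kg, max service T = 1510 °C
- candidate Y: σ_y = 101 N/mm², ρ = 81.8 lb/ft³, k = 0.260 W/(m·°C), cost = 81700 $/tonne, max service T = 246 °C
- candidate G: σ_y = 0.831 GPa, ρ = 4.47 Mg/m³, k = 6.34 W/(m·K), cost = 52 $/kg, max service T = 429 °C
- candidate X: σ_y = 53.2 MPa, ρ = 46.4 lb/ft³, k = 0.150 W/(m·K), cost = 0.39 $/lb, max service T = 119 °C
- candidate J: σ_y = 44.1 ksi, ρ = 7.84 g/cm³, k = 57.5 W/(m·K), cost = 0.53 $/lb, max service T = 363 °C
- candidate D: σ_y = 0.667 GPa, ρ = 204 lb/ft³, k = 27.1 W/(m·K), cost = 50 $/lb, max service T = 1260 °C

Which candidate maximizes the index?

candidate G

Screen on constraints: k ≥ 0.205 W/(m·K); cost ≤ 96 $/kg; max service T ≥ 396 °C. Survivors: candidate B, candidate G.
After converting to SI:
  candidate B: σ_y = 296.0 MPa, ρ = 3909 kg/m³
  candidate G: σ_y = 831.0 MPa, ρ = 4470 kg/m³
  candidate G: M = 19.8×10⁻³
  candidate B: M = 11.4×10⁻³
Highest index: candidate G.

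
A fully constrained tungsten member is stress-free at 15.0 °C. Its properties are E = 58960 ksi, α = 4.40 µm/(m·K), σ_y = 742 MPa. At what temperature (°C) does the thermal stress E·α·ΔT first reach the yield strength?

E = 58960 ksi = 406.5 GPa.
E·α·ΔT = 742.0 MPa ⇒ ΔT = 742.0 / (406.5×10³ × 4.40×10⁻⁶) = 414.8 K.
T = 15.0 + 414.8 = 429.8 °C.

430 °C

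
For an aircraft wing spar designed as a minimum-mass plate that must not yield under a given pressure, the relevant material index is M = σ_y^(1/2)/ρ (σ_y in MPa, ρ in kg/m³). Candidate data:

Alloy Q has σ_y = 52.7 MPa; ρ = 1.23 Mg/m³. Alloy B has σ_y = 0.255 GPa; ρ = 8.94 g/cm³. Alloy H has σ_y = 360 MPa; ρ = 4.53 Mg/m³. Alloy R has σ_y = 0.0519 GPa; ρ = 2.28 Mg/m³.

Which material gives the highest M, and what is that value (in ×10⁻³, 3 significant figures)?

In SI units:
  alloy Q: σ_y = 52.70 MPa, ρ = 1230 kg/m³
  alloy B: σ_y = 255.0 MPa, ρ = 8940 kg/m³
  alloy H: σ_y = 360.0 MPa, ρ = 4530 kg/m³
  alloy R: σ_y = 51.90 MPa, ρ = 2280 kg/m³
  alloy Q: M = 5.90×10⁻³
  alloy H: M = 4.19×10⁻³
  alloy R: M = 3.16×10⁻³
  alloy B: M = 1.79×10⁻³
Highest index: alloy Q.

alloy Q, M = 5.90×10⁻³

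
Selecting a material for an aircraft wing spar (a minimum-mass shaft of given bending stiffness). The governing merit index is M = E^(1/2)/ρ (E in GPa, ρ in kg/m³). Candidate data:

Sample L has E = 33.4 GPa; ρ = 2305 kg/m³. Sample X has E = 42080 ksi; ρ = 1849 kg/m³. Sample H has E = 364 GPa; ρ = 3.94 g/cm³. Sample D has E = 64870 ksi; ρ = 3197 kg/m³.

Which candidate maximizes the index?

sample X

Convert each candidate to consistent units, then evaluate M:
  sample L: E = 33.40 GPa, ρ = 2305 kg/m³
  sample X: E = 290.1 GPa, ρ = 1849 kg/m³
  sample H: E = 364.0 GPa, ρ = 3940 kg/m³
  sample D: E = 447.3 GPa, ρ = 3197 kg/m³
  sample X: M = 9.21×10⁻³
  sample D: M = 6.62×10⁻³
  sample H: M = 4.84×10⁻³
  sample L: M = 2.51×10⁻³
Highest index: sample X.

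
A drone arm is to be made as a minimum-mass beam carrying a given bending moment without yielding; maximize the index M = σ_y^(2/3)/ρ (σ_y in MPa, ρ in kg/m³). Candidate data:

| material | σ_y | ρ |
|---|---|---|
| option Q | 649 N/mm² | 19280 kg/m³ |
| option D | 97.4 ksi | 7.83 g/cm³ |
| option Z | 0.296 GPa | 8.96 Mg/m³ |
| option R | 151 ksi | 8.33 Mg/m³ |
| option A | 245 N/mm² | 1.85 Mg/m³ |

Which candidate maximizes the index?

In SI units:
  option Q: σ_y = 649.0 MPa, ρ = 19280 kg/m³
  option D: σ_y = 671.5 MPa, ρ = 7830 kg/m³
  option Z: σ_y = 296.0 MPa, ρ = 8960 kg/m³
  option R: σ_y = 1041 MPa, ρ = 8330 kg/m³
  option A: σ_y = 245.0 MPa, ρ = 1850 kg/m³
  option A: M = 21.2×10⁻³
  option R: M = 12.3×10⁻³
  option D: M = 9.79×10⁻³
  option Z: M = 4.96×10⁻³
  option Q: M = 3.89×10⁻³
The maximum is for option A.

option A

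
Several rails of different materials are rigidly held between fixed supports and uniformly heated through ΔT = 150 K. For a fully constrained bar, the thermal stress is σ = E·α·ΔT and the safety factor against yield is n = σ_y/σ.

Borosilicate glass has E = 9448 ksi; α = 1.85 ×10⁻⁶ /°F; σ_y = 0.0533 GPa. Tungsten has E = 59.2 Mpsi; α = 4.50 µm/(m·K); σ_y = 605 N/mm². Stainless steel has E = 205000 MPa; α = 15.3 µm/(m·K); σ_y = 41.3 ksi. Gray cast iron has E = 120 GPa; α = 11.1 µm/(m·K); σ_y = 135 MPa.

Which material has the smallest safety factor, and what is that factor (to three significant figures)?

stainless steel, n = 0.605

In consistent units (E in GPa, α in ×10⁻⁶/K, σ_y in MPa):
  borosilicate glass: E = 65.14, α = 3.33, σ_y = 53.30 → σ = 32.5 MPa, n = 1.64
  tungsten: E = 408.2, α = 4.50, σ_y = 605.0 → σ = 276 MPa, n = 2.20
  stainless steel: E = 205.0, α = 15.3, σ_y = 284.8 → σ = 470 MPa, n = 0.605
  gray cast iron: E = 120.0, α = 11.1, σ_y = 135.0 → σ = 200 MPa, n = 0.676
Smallest n: stainless steel with n = 0.605.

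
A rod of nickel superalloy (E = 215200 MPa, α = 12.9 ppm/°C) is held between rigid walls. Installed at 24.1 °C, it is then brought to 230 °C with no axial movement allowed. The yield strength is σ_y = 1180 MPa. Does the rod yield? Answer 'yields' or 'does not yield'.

does not yield

E = 215200 MPa = 215.2 GPa.
ΔT = 205.9 K. Constrained thermal stress σ = E·α·ΔT = 215.2×10³ MPa × 12.9×10⁻⁶ × 205.9 = 572 MPa (compressive).
Compare to σ_y = 1180 MPa: σ < σ_y, so it does not yield.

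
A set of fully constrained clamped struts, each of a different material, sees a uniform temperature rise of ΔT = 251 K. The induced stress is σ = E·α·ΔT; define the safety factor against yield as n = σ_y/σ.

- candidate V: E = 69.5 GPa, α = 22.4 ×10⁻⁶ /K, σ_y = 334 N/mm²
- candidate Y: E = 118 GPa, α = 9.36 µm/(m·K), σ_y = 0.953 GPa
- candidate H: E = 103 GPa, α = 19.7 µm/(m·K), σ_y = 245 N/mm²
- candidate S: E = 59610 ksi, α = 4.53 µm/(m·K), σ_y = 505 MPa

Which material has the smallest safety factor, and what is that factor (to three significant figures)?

Per material, after unit conversion:
  candidate V: E = 69.50, α = 22.4, σ_y = 334.0 → σ = 391 MPa, n = 0.855
  candidate Y: E = 118.0, α = 9.36, σ_y = 953.0 → σ = 277 MPa, n = 3.44
  candidate H: E = 103.0, α = 19.7, σ_y = 245.0 → σ = 509 MPa, n = 0.481
  candidate S: E = 411.0, α = 4.53, σ_y = 505.0 → σ = 467 MPa, n = 1.08
Candidate H has the lowest safety factor, n = 0.481.

candidate H, n = 0.481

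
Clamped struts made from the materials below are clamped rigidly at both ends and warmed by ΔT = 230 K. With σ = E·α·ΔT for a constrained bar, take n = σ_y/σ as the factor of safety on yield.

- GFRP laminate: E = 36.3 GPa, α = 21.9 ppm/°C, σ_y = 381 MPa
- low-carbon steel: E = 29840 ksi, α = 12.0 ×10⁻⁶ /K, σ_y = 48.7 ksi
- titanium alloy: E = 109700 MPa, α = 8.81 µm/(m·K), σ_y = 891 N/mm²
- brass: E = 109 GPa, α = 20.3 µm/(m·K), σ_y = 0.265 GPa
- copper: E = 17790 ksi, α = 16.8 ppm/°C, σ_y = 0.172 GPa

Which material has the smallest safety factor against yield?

With everything in SI (GPa, ×10⁻⁶/K, MPa):
  GFRP laminate: E = 36.30, α = 21.9, σ_y = 381.0 → σ = 183 MPa, n = 2.08
  low-carbon steel: E = 205.7, α = 12.0, σ_y = 335.8 → σ = 568 MPa, n = 0.591
  titanium alloy: E = 109.7, α = 8.81, σ_y = 891.0 → σ = 222 MPa, n = 4.01
  brass: E = 109.0, α = 20.3, σ_y = 265.0 → σ = 509 MPa, n = 0.521
  copper: E = 122.7, α = 16.8, σ_y = 172.0 → σ = 474 MPa, n = 0.363
Copper has the lowest safety factor, n = 0.363.

copper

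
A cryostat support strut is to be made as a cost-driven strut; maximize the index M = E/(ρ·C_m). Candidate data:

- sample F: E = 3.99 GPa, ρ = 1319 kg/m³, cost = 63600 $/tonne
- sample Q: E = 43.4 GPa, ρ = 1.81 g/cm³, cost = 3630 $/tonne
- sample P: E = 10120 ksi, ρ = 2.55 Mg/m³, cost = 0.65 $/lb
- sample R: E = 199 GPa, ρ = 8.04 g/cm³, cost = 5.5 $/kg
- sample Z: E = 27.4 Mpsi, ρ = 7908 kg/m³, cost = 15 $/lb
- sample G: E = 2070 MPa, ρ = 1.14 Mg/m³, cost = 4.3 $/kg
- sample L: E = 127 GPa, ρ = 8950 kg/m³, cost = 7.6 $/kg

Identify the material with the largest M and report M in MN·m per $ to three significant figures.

In SI units:
  sample F: E = 3.990 GPa, ρ = 1319 kg/m³, cost = 63.60 $/kg
  sample Q: E = 43.40 GPa, ρ = 1810 kg/m³, cost = 3.630 $/kg
  sample P: E = 69.77 GPa, ρ = 2550 kg/m³, cost = 1.433 $/kg
  sample R: E = 199.0 GPa, ρ = 8040 kg/m³, cost = 5.500 $/kg
  sample Z: E = 188.9 GPa, ρ = 7908 kg/m³, cost = 33.07 $/kg
  sample G: E = 2.070 GPa, ρ = 1140 kg/m³, cost = 4.300 $/kg
  sample L: E = 127.0 GPa, ρ = 8950 kg/m³, cost = 7.600 $/kg
  sample P: M = 19.1 MN·m per $
  sample Q: M = 6.61 MN·m per $
  sample R: M = 4.50 MN·m per $
  sample L: M = 1.87 MN·m per $
  sample Z: M = 0.722 MN·m per $
  sample G: M = 0.422 MN·m per $
  sample F: M = 0.0476 MN·m per $
Highest index: sample P.

sample P, M = 19.1 MN·m per $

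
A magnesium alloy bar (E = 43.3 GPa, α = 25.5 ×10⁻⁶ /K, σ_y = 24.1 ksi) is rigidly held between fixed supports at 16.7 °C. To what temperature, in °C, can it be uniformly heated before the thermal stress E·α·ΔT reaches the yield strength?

167 °C

σ_y = 24.1 ksi = 166.2 MPa.
E·α·ΔT = 166.2 MPa ⇒ ΔT = 166.2 / (43.30×10³ × 25.5×10⁻⁶) = 150.5 K.
T = 16.7 + 150.5 = 167.2 °C.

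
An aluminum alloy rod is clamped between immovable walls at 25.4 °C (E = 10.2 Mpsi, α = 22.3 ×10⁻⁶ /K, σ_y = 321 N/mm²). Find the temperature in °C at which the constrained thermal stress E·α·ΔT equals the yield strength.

230 °C

E = 10.2 Mpsi = 70.33 GPa.
σ_y = 321 N/mm² = 321.0 MPa.
E·α·ΔT = 321.0 MPa ⇒ ΔT = 321.0 / (70.33×10³ × 22.3×10⁻⁶) = 204.7 K.
T = 25.4 + 204.7 = 230.1 °C.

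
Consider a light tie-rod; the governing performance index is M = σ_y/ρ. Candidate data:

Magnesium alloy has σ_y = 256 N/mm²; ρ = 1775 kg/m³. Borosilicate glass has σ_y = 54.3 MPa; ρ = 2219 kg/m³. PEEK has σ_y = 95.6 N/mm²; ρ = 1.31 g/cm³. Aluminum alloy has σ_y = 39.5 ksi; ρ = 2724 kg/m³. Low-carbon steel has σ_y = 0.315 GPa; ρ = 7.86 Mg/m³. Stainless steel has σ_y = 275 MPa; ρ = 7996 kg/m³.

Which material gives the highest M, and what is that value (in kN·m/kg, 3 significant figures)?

magnesium alloy, M = 144 kN·m/kg

Normalizing units and computing the index:
  magnesium alloy: σ_y = 256.0 MPa, ρ = 1775 kg/m³
  borosilicate glass: σ_y = 54.30 MPa, ρ = 2219 kg/m³
  PEEK: σ_y = 95.60 MPa, ρ = 1310 kg/m³
  aluminum alloy: σ_y = 272.3 MPa, ρ = 2724 kg/m³
  low-carbon steel: σ_y = 315.0 MPa, ρ = 7860 kg/m³
  stainless steel: σ_y = 275.0 MPa, ρ = 7996 kg/m³
  magnesium alloy: M = 144 kN·m/kg
  aluminum alloy: M = 100 kN·m/kg
  PEEK: M = 73.0 kN·m/kg
  low-carbon steel: M = 40.1 kN·m/kg
  stainless steel: M = 34.4 kN·m/kg
  borosilicate glass: M = 24.5 kN·m/kg
Magnesium alloy ranks first.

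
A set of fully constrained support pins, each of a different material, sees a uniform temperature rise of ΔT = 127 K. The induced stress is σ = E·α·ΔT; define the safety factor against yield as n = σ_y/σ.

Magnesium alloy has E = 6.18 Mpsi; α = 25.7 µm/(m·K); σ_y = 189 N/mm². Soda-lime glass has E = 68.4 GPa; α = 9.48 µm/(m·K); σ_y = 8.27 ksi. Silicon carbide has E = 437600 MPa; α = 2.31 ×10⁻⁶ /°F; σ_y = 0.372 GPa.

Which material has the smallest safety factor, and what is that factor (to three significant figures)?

soda-lime glass, n = 0.692

Per material, after unit conversion:
  magnesium alloy: E = 42.61, α = 25.7, σ_y = 189.0 → σ = 139 MPa, n = 1.36
  soda-lime glass: E = 68.40, α = 9.48, σ_y = 57.02 → σ = 82.4 MPa, n = 0.692
  silicon carbide: E = 437.6, α = 4.16, σ_y = 372.0 → σ = 231 MPa, n = 1.61
The minimum is soda-lime glass at n = 0.692.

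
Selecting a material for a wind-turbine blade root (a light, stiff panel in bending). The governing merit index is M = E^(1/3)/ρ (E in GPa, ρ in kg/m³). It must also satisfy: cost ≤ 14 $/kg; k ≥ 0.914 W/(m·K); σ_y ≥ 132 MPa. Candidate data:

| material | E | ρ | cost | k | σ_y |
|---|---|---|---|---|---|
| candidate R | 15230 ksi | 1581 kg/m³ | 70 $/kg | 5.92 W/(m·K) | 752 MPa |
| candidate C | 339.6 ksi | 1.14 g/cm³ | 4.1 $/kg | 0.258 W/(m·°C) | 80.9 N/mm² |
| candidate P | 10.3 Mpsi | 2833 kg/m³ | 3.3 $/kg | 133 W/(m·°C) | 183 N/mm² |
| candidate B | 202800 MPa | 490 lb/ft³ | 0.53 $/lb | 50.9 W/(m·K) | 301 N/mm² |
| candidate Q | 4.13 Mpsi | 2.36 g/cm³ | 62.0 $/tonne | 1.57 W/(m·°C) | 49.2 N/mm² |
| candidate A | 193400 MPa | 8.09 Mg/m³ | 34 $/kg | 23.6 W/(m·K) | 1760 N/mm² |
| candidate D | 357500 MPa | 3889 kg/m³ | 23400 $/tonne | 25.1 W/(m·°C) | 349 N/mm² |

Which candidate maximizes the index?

Screen on constraints: cost ≤ 14 $/kg; k ≥ 0.914 W/(m·K); σ_y ≥ 132 MPa. Survivors: candidate P, candidate B.
Normalizing units and computing the index:
  candidate P: E = 71.02 GPa, ρ = 2833 kg/m³
  candidate B: E = 202.8 GPa, ρ = 7849 kg/m³
  candidate P: M = 1.46×10⁻³
  candidate B: M = 0.749×10⁻³
Candidate P has the largest M.

candidate P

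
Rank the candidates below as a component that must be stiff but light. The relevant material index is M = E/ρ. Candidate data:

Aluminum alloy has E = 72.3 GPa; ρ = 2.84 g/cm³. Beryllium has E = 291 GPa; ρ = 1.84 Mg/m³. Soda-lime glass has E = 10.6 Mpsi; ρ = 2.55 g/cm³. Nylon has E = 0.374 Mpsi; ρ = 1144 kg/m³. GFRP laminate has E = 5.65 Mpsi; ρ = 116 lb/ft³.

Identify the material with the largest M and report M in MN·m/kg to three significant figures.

beryllium, M = 158 MN·m/kg

Normalizing units and computing the index:
  aluminum alloy: E = 72.30 GPa, ρ = 2840 kg/m³
  beryllium: E = 291.0 GPa, ρ = 1840 kg/m³
  soda-lime glass: E = 73.08 GPa, ρ = 2550 kg/m³
  nylon: E = 2.579 GPa, ρ = 1144 kg/m³
  GFRP laminate: E = 38.96 GPa, ρ = 1858 kg/m³
  beryllium: M = 158 MN·m/kg
  soda-lime glass: M = 28.7 MN·m/kg
  aluminum alloy: M = 25.5 MN·m/kg
  GFRP laminate: M = 21.0 MN·m/kg
  nylon: M = 2.25 MN·m/kg
Highest index: beryllium.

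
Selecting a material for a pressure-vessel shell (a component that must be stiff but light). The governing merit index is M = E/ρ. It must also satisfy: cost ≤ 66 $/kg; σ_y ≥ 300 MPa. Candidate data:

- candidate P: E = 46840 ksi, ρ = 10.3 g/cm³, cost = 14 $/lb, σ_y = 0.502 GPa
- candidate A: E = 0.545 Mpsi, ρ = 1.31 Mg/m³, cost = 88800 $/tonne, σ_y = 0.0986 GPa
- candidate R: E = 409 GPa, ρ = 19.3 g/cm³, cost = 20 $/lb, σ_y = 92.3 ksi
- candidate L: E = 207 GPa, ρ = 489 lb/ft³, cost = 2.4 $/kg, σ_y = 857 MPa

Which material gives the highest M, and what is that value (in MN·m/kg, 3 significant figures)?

candidate P, M = 31.4 MN·m/kg

Screen on constraints: cost ≤ 66 $/kg; σ_y ≥ 300 MPa. Survivors: candidate P, candidate R, candidate L.
Putting every candidate on a common basis:
  candidate P: E = 323.0 GPa, ρ = 10300 kg/m³
  candidate R: E = 409.0 GPa, ρ = 19300 kg/m³
  candidate L: E = 207.0 GPa, ρ = 7833 kg/m³
  candidate P: M = 31.4 MN·m/kg
  candidate L: M = 26.4 MN·m/kg
  candidate R: M = 21.2 MN·m/kg
The maximum is for candidate P.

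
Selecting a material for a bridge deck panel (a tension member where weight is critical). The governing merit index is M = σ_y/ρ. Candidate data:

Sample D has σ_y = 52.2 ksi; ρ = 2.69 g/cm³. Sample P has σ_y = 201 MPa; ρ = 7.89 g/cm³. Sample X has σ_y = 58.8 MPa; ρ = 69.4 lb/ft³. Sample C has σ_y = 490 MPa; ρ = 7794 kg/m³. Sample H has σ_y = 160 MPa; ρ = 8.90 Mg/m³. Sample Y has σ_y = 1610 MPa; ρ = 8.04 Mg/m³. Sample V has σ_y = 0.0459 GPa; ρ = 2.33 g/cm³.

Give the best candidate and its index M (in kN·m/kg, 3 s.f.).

After converting to SI:
  sample D: σ_y = 359.9 MPa, ρ = 2690 kg/m³
  sample P: σ_y = 201.0 MPa, ρ = 7890 kg/m³
  sample X: σ_y = 58.80 MPa, ρ = 1112 kg/m³
  sample C: σ_y = 490.0 MPa, ρ = 7794 kg/m³
  sample H: σ_y = 160.0 MPa, ρ = 8900 kg/m³
  sample Y: σ_y = 1610 MPa, ρ = 8040 kg/m³
  sample V: σ_y = 45.90 MPa, ρ = 2330 kg/m³
  sample Y: M = 200 kN·m/kg
  sample D: M = 134 kN·m/kg
  sample C: M = 62.9 kN·m/kg
  sample X: M = 52.9 kN·m/kg
  sample P: M = 25.5 kN·m/kg
  sample V: M = 19.7 kN·m/kg
  sample H: M = 18.0 kN·m/kg
The maximum is for sample Y.

sample Y, M = 200 kN·m/kg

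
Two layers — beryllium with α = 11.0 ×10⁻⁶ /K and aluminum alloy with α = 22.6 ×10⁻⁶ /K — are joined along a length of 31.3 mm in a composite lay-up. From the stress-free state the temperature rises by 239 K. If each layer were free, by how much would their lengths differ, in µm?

Δα = |11.0 − 22.6|×10⁻⁶/K = 11.6×10⁻⁶/K.
ΔL_mismatch = Δα·L·ΔT = 11.6×10⁻⁶ × 31.3 mm × 239.0 K = 86.8 µm.

86.8 µm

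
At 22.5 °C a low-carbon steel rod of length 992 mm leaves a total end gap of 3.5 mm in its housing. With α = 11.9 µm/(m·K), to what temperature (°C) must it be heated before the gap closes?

319 °C

α·L₀·ΔT = 3.5 mm ⇒ ΔT = 3.5 / (11.9×10⁻⁶ × 992.0) = 296.5 K.
T = 22.5 + 296.5 = 319.0 °C.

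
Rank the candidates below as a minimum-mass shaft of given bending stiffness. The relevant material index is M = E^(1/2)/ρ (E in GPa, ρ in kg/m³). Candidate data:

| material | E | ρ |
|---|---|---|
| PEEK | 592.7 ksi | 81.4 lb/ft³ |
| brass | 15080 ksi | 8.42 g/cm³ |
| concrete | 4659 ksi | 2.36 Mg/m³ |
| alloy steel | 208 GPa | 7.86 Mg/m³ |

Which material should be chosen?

Putting every candidate on a common basis:
  PEEK: E = 4.087 GPa, ρ = 1304 kg/m³
  brass: E = 104.0 GPa, ρ = 8420 kg/m³
  concrete: E = 32.12 GPa, ρ = 2360 kg/m³
  alloy steel: E = 208.0 GPa, ρ = 7860 kg/m³
  concrete: M = 2.40×10⁻³
  alloy steel: M = 1.83×10⁻³
  PEEK: M = 1.55×10⁻³
  brass: M = 1.21×10⁻³
The maximum is for concrete.

concrete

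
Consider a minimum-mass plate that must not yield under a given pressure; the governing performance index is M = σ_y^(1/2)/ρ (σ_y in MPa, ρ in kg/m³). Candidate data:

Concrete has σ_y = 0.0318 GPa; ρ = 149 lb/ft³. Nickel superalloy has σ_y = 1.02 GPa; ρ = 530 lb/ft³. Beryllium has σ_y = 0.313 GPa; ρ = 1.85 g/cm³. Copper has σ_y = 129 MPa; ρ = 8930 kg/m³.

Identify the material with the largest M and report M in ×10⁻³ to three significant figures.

Convert each candidate to consistent units, then evaluate M:
  concrete: σ_y = 31.80 MPa, ρ = 2387 kg/m³
  nickel superalloy: σ_y = 1020 MPa, ρ = 8490 kg/m³
  beryllium: σ_y = 313.0 MPa, ρ = 1850 kg/m³
  copper: σ_y = 129.0 MPa, ρ = 8930 kg/m³
  beryllium: M = 9.56×10⁻³
  nickel superalloy: M = 3.76×10⁻³
  concrete: M = 2.36×10⁻³
  copper: M = 1.27×10⁻³
Highest index: beryllium.

beryllium, M = 9.56×10⁻³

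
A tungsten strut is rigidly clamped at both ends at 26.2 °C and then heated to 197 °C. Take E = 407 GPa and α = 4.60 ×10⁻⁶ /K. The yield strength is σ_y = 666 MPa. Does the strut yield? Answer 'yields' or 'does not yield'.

ΔT = 170.8 K. Constrained thermal stress σ = E·α·ΔT = 407.0×10³ MPa × 4.60×10⁻⁶ × 170.8 = 320 MPa (compressive).
Compare to σ_y = 666 MPa: σ < σ_y, so it does not yield.

does not yield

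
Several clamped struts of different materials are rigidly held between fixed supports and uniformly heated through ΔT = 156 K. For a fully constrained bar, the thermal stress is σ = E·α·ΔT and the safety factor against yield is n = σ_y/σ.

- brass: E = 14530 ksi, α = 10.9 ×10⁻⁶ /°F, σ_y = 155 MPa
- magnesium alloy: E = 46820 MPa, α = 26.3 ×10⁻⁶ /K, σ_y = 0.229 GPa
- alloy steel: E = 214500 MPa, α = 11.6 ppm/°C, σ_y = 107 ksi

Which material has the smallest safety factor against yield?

Converting E to GPa, α to ×10⁻⁶/K, σ_y to MPa, then σ and n for each:
  brass: E = 100.2, α = 19.6, σ_y = 155.0 → σ = 307 MPa, n = 0.506
  magnesium alloy: E = 46.82, α = 26.3, σ_y = 229.0 → σ = 192 MPa, n = 1.19
  alloy steel: E = 214.5, α = 11.6, σ_y = 737.7 → σ = 388 MPa, n = 1.90
Smallest n: brass with n = 0.506.

brass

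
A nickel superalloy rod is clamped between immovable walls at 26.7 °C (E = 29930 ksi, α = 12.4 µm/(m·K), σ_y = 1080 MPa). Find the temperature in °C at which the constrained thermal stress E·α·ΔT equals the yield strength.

449 °C

E = 29930 ksi = 206.4 GPa.
E·α·ΔT = 1080 MPa ⇒ ΔT = 1080 / (206.4×10³ × 12.4×10⁻⁶) = 422.1 K.
T = 26.7 + 422.1 = 448.8 °C.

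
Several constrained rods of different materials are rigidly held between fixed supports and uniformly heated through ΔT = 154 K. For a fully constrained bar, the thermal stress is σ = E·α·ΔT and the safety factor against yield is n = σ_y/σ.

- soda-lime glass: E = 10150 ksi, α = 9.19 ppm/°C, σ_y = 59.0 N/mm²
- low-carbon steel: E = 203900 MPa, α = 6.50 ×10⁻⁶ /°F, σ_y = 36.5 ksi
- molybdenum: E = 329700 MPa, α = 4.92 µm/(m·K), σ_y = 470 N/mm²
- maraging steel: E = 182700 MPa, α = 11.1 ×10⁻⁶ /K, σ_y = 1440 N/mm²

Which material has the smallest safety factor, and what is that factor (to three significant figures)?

soda-lime glass, n = 0.596

Per material, after unit conversion:
  soda-lime glass: E = 69.98, α = 9.19, σ_y = 59.00 → σ = 99.0 MPa, n = 0.596
  low-carbon steel: E = 203.9, α = 11.7, σ_y = 251.7 → σ = 367 MPa, n = 0.685
  molybdenum: E = 329.7, α = 4.92, σ_y = 470.0 → σ = 250 MPa, n = 1.88
  maraging steel: E = 182.7, α = 11.1, σ_y = 1440 → σ = 312 MPa, n = 4.61
The minimum is soda-lime glass at n = 0.596.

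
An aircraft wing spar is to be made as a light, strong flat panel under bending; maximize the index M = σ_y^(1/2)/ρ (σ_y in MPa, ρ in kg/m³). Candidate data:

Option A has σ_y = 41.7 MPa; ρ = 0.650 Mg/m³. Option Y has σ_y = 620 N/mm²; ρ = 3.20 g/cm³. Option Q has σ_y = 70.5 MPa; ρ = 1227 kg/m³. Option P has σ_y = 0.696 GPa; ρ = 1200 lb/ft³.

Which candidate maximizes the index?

option A

After converting to SI:
  option A: σ_y = 41.70 MPa, ρ = 650.0 kg/m³
  option Y: σ_y = 620.0 MPa, ρ = 3200 kg/m³
  option Q: σ_y = 70.50 MPa, ρ = 1227 kg/m³
  option P: σ_y = 696.0 MPa, ρ = 19220 kg/m³
  option A: M = 9.93×10⁻³
  option Y: M = 7.78×10⁻³
  option Q: M = 6.84×10⁻³
  option P: M = 1.37×10⁻³
Highest index: option A.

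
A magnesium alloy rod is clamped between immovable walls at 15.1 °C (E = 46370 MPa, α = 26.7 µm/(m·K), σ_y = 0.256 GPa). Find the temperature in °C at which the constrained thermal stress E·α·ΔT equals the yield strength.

222 °C

E = 46370 MPa = 46.37 GPa.
σ_y = 0.256 GPa = 256.0 MPa.
E·α·ΔT = 256.0 MPa ⇒ ΔT = 256.0 / (46.37×10³ × 26.7×10⁻⁶) = 206.8 K.
T = 15.1 + 206.8 = 221.9 °C.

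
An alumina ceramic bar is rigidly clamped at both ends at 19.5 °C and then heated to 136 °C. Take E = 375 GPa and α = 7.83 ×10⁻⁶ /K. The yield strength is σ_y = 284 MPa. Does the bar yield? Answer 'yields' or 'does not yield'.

ΔT = 116.5 K. Constrained thermal stress σ = E·α·ΔT = 375.0×10³ MPa × 7.83×10⁻⁶ × 116.5 = 342 MPa (compressive).
Compare to σ_y = 284 MPa: σ ≥ σ_y, so it yields.

yields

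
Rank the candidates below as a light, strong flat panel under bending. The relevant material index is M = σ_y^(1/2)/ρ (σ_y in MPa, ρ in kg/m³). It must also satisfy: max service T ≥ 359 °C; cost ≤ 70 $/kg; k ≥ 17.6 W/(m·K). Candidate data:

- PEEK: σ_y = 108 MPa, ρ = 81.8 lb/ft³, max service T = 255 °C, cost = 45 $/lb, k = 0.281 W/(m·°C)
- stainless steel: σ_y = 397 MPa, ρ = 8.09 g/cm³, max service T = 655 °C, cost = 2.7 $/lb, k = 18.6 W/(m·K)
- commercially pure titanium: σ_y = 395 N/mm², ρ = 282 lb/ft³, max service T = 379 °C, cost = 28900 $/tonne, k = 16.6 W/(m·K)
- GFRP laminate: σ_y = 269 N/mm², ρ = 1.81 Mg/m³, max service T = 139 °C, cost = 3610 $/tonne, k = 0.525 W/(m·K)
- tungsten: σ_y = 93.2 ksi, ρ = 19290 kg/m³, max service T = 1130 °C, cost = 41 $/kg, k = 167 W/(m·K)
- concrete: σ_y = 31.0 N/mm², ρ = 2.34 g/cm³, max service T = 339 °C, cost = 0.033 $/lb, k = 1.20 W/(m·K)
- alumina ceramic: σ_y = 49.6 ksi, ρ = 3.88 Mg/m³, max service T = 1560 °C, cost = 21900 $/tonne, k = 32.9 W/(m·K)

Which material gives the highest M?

Screen on constraints: max service T ≥ 359 °C; cost ≤ 70 $/kg; k ≥ 17.6 W/(m·K). Survivors: stainless steel, tungsten, alumina ceramic.
Putting every candidate on a common basis:
  stainless steel: σ_y = 397.0 MPa, ρ = 8090 kg/m³
  tungsten: σ_y = 642.6 MPa, ρ = 19290 kg/m³
  alumina ceramic: σ_y = 342.0 MPa, ρ = 3880 kg/m³
  alumina ceramic: M = 4.77×10⁻³
  stainless steel: M = 2.46×10⁻³
  tungsten: M = 1.31×10⁻³
Highest index: alumina ceramic.

alumina ceramic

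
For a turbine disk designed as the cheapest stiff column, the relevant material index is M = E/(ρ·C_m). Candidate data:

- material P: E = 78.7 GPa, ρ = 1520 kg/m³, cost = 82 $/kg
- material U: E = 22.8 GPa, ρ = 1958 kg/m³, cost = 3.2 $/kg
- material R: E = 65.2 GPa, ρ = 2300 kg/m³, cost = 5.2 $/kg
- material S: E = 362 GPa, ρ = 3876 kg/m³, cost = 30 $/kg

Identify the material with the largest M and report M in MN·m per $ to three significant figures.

material R, M = 5.45 MN·m per $

Computing M directly (units already consistent):
  material R: M = 5.45 MN·m per $
  material U: M = 3.64 MN·m per $
  material S: M = 3.11 MN·m per $
  material P: M = 0.631 MN·m per $
Material R has the largest M.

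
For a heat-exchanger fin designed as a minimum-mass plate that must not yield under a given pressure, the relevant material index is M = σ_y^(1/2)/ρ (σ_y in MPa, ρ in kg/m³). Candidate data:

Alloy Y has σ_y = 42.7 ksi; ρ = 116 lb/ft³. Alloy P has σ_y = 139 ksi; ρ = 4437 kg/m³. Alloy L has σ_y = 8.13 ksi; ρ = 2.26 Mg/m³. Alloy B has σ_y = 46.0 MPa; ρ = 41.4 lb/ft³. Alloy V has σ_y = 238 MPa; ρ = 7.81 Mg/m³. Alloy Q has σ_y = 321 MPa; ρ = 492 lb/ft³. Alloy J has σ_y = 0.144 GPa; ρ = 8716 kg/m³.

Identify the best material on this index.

alloy B

Putting every candidate on a common basis:
  alloy Y: σ_y = 294.4 MPa, ρ = 1858 kg/m³
  alloy P: σ_y = 958.4 MPa, ρ = 4437 kg/m³
  alloy L: σ_y = 56.05 MPa, ρ = 2260 kg/m³
  alloy B: σ_y = 46.00 MPa, ρ = 663.2 kg/m³
  alloy V: σ_y = 238.0 MPa, ρ = 7810 kg/m³
  alloy Q: σ_y = 321.0 MPa, ρ = 7881 kg/m³
  alloy J: σ_y = 144.0 MPa, ρ = 8716 kg/m³
  alloy B: M = 10.2×10⁻³
  alloy Y: M = 9.23×10⁻³
  alloy P: M = 6.98×10⁻³
  alloy L: M = 3.31×10⁻³
  alloy Q: M = 2.27×10⁻³
  alloy V: M = 1.98×10⁻³
  alloy J: M = 1.38×10⁻³
Highest index: alloy B.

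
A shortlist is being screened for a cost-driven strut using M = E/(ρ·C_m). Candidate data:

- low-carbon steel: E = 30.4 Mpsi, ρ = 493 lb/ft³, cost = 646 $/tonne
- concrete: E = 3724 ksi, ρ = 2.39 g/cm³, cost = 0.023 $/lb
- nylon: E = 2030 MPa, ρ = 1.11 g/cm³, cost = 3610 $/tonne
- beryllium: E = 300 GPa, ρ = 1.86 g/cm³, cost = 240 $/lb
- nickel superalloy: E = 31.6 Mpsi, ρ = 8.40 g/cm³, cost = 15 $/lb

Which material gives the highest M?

concrete

Convert each candidate to consistent units, then evaluate M:
  low-carbon steel: E = 209.6 GPa, ρ = 7897 kg/m³, cost = 0.6460 $/kg
  concrete: E = 25.68 GPa, ρ = 2390 kg/m³, cost = 0.05071 $/kg
  nylon: E = 2.030 GPa, ρ = 1110 kg/m³, cost = 3.610 $/kg
  beryllium: E = 300.0 GPa, ρ = 1860 kg/m³, cost = 529.1 $/kg
  nickel superalloy: E = 217.9 GPa, ρ = 8400 kg/m³, cost = 33.07 $/kg
  concrete: M = 212 MN·m per $
  low-carbon steel: M = 41.1 MN·m per $
  nickel superalloy: M = 0.784 MN·m per $
  nylon: M = 0.507 MN·m per $
  beryllium: M = 0.305 MN·m per $
Concrete ranks first.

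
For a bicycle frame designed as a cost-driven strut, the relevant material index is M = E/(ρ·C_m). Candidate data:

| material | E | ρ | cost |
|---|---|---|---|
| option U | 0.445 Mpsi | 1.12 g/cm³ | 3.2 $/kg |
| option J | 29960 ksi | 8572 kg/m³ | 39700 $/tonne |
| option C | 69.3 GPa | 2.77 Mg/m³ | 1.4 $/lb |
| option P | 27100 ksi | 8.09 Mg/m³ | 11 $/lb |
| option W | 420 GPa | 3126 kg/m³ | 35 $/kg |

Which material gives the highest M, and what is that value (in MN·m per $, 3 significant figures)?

option C, M = 8.11 MN·m per $

In SI units:
  option U: E = 3.068 GPa, ρ = 1120 kg/m³, cost = 3.200 $/kg
  option J: E = 206.6 GPa, ρ = 8572 kg/m³, cost = 39.70 $/kg
  option C: E = 69.30 GPa, ρ = 2770 kg/m³, cost = 3.086 $/kg
  option P: E = 186.8 GPa, ρ = 8090 kg/m³, cost = 24.25 $/kg
  option W: E = 420.0 GPa, ρ = 3126 kg/m³, cost = 35.00 $/kg
  option C: M = 8.11 MN·m per $
  option W: M = 3.84 MN·m per $
  option P: M = 0.952 MN·m per $
  option U: M = 0.856 MN·m per $
  option J: M = 0.607 MN·m per $
The maximum is for option C.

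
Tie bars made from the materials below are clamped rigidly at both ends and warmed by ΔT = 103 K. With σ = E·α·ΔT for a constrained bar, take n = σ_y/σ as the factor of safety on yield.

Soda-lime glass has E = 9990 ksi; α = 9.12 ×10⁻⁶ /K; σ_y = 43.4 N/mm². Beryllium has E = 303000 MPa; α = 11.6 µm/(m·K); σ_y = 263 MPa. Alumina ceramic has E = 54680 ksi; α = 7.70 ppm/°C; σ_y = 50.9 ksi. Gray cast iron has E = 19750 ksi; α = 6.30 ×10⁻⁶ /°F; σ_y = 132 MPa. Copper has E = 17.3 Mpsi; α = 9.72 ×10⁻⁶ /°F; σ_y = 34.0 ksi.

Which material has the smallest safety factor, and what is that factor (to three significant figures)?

soda-lime glass, n = 0.671

Per material, after unit conversion:
  soda-lime glass: E = 68.88, α = 9.12, σ_y = 43.40 → σ = 64.7 MPa, n = 0.671
  beryllium: E = 303.0, α = 11.6, σ_y = 263.0 → σ = 362 MPa, n = 0.726
  alumina ceramic: E = 377.0, α = 7.70, σ_y = 350.9 → σ = 299 MPa, n = 1.17
  gray cast iron: E = 136.2, α = 11.3, σ_y = 132.0 → σ = 159 MPa, n = 0.830
  copper: E = 119.3, α = 17.5, σ_y = 234.4 → σ = 215 MPa, n = 1.09
Smallest n: soda-lime glass with n = 0.671.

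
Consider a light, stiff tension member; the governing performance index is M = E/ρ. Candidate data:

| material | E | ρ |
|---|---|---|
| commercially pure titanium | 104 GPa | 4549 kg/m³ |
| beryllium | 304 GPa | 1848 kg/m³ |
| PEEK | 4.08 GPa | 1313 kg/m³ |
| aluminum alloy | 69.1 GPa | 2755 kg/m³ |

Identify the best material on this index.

beryllium

Per-candidate index values:
  beryllium: M = 165 MN·m/kg
  aluminum alloy: M = 25.1 MN·m/kg
  commercially pure titanium: M = 22.9 MN·m/kg
  PEEK: M = 3.11 MN·m/kg
Highest index: beryllium.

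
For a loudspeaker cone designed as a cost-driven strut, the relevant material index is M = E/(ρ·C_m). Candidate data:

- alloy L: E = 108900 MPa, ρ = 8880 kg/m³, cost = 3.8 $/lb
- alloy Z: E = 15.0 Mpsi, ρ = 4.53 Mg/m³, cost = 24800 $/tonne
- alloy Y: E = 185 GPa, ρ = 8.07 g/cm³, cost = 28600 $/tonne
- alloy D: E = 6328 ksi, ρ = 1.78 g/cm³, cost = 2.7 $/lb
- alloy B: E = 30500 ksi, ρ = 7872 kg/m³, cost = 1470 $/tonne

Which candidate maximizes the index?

alloy B

After converting to SI:
  alloy L: E = 108.9 GPa, ρ = 8880 kg/m³, cost = 8.377 $/kg
  alloy Z: E = 103.4 GPa, ρ = 4530 kg/m³, cost = 24.80 $/kg
  alloy Y: E = 185.0 GPa, ρ = 8070 kg/m³, cost = 28.60 $/kg
  alloy D: E = 43.63 GPa, ρ = 1780 kg/m³, cost = 5.952 $/kg
  alloy B: E = 210.3 GPa, ρ = 7872 kg/m³, cost = 1.470 $/kg
  alloy B: M = 18.2 MN·m per $
  alloy D: M = 4.12 MN·m per $
  alloy L: M = 1.46 MN·m per $
  alloy Z: M = 0.921 MN·m per $
  alloy Y: M = 0.802 MN·m per $
The maximum is for alloy B.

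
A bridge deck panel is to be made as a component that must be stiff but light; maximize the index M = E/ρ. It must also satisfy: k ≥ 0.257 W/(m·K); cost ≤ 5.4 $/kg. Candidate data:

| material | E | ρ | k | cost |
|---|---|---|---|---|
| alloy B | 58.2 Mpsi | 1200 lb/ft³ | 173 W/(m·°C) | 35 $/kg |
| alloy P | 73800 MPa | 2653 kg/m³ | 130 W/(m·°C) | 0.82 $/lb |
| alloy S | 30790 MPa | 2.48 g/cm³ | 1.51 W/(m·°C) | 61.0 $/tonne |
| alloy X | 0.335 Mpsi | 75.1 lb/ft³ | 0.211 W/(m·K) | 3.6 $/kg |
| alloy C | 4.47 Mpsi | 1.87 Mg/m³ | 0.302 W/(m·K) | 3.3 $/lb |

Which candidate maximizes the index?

Screen on constraints: k ≥ 0.257 W/(m·K); cost ≤ 5.4 $/kg. Survivors: alloy P, alloy S.
Putting every candidate on a common basis:
  alloy P: E = 73.80 GPa, ρ = 2653 kg/m³
  alloy S: E = 30.79 GPa, ρ = 2480 kg/m³
  alloy P: M = 27.8 MN·m/kg
  alloy S: M = 12.4 MN·m/kg
Highest index: alloy P.

alloy P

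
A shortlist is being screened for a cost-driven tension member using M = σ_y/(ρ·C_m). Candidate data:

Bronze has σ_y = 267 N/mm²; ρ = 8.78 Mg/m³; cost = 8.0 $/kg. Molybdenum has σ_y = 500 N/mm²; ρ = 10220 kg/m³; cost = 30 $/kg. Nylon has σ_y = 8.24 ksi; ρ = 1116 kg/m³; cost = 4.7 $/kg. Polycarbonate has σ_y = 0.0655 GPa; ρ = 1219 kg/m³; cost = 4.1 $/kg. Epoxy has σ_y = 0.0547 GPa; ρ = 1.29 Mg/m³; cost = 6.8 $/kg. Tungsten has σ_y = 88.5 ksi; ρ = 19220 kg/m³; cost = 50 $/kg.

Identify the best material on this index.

polycarbonate

In SI units:
  bronze: σ_y = 267.0 MPa, ρ = 8780 kg/m³, cost = 8.000 $/kg
  molybdenum: σ_y = 500.0 MPa, ρ = 10220 kg/m³, cost = 30.00 $/kg
  nylon: σ_y = 56.81 MPa, ρ = 1116 kg/m³, cost = 4.700 $/kg
  polycarbonate: σ_y = 65.50 MPa, ρ = 1219 kg/m³, cost = 4.100 $/kg
  epoxy: σ_y = 54.70 MPa, ρ = 1290 kg/m³, cost = 6.800 $/kg
  tungsten: σ_y = 610.2 MPa, ρ = 19220 kg/m³, cost = 50.00 $/kg
  polycarbonate: M = 13.1 kN·m per $
  nylon: M = 10.8 kN·m per $
  epoxy: M = 6.24 kN·m per $
  bronze: M = 3.80 kN·m per $
  molybdenum: M = 1.63 kN·m per $
  tungsten: M = 0.635 kN·m per $
Polycarbonate ranks first.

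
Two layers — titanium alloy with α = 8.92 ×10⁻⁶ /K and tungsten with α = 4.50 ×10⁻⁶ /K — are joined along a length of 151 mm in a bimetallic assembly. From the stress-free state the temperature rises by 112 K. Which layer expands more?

α(titanium alloy) = 8.92×10⁻⁶/K vs α(tungsten) = 4.50×10⁻⁶/K.
Higher α expands more for the same ΔT: titanium alloy.

titanium alloy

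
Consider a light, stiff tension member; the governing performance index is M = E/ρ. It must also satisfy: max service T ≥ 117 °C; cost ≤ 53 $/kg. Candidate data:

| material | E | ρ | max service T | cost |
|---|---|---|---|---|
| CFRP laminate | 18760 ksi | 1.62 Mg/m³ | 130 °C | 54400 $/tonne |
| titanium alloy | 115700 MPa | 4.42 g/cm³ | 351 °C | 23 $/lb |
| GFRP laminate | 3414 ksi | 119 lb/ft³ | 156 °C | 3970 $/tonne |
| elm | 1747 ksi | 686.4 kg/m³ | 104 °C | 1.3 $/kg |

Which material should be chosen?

Screen on constraints: max service T ≥ 117 °C; cost ≤ 53 $/kg. Survivors: titanium alloy, GFRP laminate.
Normalizing units and computing the index:
  titanium alloy: E = 115.7 GPa, ρ = 4420 kg/m³
  GFRP laminate: E = 23.54 GPa, ρ = 1906 kg/m³
  titanium alloy: M = 26.2 MN·m/kg
  GFRP laminate: M = 12.3 MN·m/kg
Titanium alloy ranks first.

titanium alloy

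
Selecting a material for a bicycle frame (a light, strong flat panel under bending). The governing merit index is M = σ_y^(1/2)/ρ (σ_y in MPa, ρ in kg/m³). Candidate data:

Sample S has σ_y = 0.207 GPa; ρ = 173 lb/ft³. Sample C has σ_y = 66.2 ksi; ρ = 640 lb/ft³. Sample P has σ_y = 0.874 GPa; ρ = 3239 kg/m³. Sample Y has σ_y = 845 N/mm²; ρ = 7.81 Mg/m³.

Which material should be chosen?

sample P

Convert each candidate to consistent units, then evaluate M:
  sample S: σ_y = 207.0 MPa, ρ = 2771 kg/m³
  sample C: σ_y = 456.4 MPa, ρ = 10250 kg/m³
  sample P: σ_y = 874.0 MPa, ρ = 3239 kg/m³
  sample Y: σ_y = 845.0 MPa, ρ = 7810 kg/m³
  sample P: M = 9.13×10⁻³
  sample S: M = 5.19×10⁻³
  sample Y: M = 3.72×10⁻³
  sample C: M = 2.08×10⁻³
Sample P ranks first.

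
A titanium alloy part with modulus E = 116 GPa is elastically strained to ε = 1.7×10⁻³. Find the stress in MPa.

197 MPa

σ = E·ε = 116000 MPa × 1.7×10⁻³ = 197 MPa.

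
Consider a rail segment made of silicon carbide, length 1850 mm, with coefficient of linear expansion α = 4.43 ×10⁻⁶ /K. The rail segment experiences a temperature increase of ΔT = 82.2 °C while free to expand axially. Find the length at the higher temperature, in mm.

1850.7 mm

ΔL = α·L₀·ΔT = 4.43×10⁻⁶ × 1850 mm × 82.20 K = 0.674 mm.
L = L₀ + ΔL = 1850 + 0.674 = 1850.7 mm.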